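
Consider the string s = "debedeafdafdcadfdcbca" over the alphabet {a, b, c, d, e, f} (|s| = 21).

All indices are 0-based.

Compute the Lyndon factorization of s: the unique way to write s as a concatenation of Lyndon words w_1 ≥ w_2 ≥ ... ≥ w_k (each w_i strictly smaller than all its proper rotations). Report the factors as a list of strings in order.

emit factor 1: 'de' (i=0, period=2)
emit factor 2: 'bede' (i=2, period=4)
emit factor 3: 'afdafdc' (i=6, period=7)
emit factor 4: 'adfdcbc' (i=13, period=7)
emit factor 5: 'a' (i=20, period=1)

["de", "bede", "afdafdc", "adfdcbc", "a"]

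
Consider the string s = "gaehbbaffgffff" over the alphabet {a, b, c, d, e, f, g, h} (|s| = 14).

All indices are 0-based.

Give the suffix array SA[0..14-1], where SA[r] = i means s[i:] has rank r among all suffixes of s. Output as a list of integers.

[1, 6, 5, 4, 2, 13, 12, 11, 10, 7, 8, 0, 9, 3]

sorted suffixes:
  #0 SA[0]=1  'aehbbaffgffff'
  #1 SA[1]=6  'affgffff'
  #2 SA[2]=5  'baffgffff'
  #3 SA[3]=4  'bbaffgffff'
  #4 SA[4]=2  'ehbbaffgffff'
  #5 SA[5]=13  'f'
  #6 SA[6]=12  'ff'
  #7 SA[7]=11  'fff'
  #8 SA[8]=10  'ffff'
  #9 SA[9]=7  'ffgffff'
  #10 SA[10]=8  'fgffff'
  #11 SA[11]=0  'gaehbbaffgffff'
  #12 SA[12]=9  'gffff'
  #13 SA[13]=3  'hbbaffgffff'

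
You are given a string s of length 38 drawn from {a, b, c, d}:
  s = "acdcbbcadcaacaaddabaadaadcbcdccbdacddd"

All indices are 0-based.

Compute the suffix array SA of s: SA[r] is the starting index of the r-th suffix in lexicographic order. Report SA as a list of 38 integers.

[10, 19, 22, 13, 17, 11, 0, 33, 20, 7, 23, 14, 18, 4, 5, 26, 31, 9, 12, 6, 3, 25, 30, 29, 1, 27, 34, 37, 21, 16, 32, 8, 2, 24, 28, 36, 15, 35]

sorted suffixes:
  #0 SA[0]=10  'aacaaddabaadaadcbcdccbdacddd'
  #1 SA[1]=19  'aadaadcbcdccbdacddd'
  #2 SA[2]=22  'aadcbcdccbdacddd'
  #3 SA[3]=13  'aaddabaadaadcbcdccbdacddd'
  #4 SA[4]=17  'abaadaadcbcdccbdacddd'
  #5 SA[5]=11  'acaaddabaadaadcbcdccbdacddd'
  #6 SA[6]=0  'acdcbbcadcaacaaddabaadaadcbcdccbdacddd'
  #7 SA[7]=33  'acddd'
  #8 SA[8]=20  'adaadcbcdccbdacddd'
  #9 SA[9]=7  'adcaacaaddabaadaadcbcdccbdacddd'
  #10 SA[10]=23  'adcbcdccbdacddd'
  #11 SA[11]=14  'addabaadaadcbcdccbdacddd'
  #12 SA[12]=18  'baadaadcbcdccbdacddd'
  #13 SA[13]=4  'bbcadcaacaaddabaadaadcbcdccbdacddd'
  #14 SA[14]=5  'bcadcaacaaddabaadaadcbcdccbdacddd'
  #15 SA[15]=26  'bcdccbdacddd'
  #16 SA[16]=31  'bdacddd'
  #17 SA[17]=9  'caacaaddabaadaadcbcdccbdacddd'
  #18 SA[18]=12  'caaddabaadaadcbcdccbdacddd'
  #19 SA[19]=6  'cadcaacaaddabaadaadcbcdccbdacddd'
  #20 SA[20]=3  'cbbcadcaacaaddabaadaadcbcdccbdacddd'
  #21 SA[21]=25  'cbcdccbdacddd'
  #22 SA[22]=30  'cbdacddd'
  #23 SA[23]=29  'ccbdacddd'
  #24 SA[24]=1  'cdcbbcadcaacaaddabaadaadcbcdccbdacddd'
  #25 SA[25]=27  'cdccbdacddd'
  #26 SA[26]=34  'cddd'
  #27 SA[27]=37  'd'
  #28 SA[28]=21  'daadcbcdccbdacddd'
  #29 SA[29]=16  'dabaadaadcbcdccbdacddd'
  #30 SA[30]=32  'dacddd'
  #31 SA[31]=8  'dcaacaaddabaadaadcbcdccbdacddd'
  #32 SA[32]=2  'dcbbcadcaacaaddabaadaadcbcdccbdacddd'
  #33 SA[33]=24  'dcbcdccbdacddd'
  #34 SA[34]=28  'dccbdacddd'
  #35 SA[35]=36  'dd'
  #36 SA[36]=15  'ddabaadaadcbcdccbdacddd'
  #37 SA[37]=35  'ddd'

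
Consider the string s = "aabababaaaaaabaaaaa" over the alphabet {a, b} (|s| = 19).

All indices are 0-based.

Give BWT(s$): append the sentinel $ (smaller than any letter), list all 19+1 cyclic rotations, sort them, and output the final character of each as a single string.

aaaaabbaaaa$abbaaaaa

rank  rotation              last
    0  $aabababaaaaaabaaaaa  a
    1  a$aabababaaaaaabaaaa  a
    2  aa$aabababaaaaaabaaa  a
    3  aaa$aabababaaaaaabaa  a
    4  aaaa$aabababaaaaaaba  a
    5  aaaaa$aabababaaaaaab  b
    6  aaaaaabaaaaa$aababab  b
    7  aaaaabaaaaa$aabababa  a
    8  aaaabaaaaa$aabababaa  a
    9  aaabaaaaa$aabababaaa  a
   10  aabaaaaa$aabababaaaa  a
   11  aabababaaaaaabaaaaa$  $
   12  abaaaaa$aabababaaaaa  a
   13  abaaaaaabaaaaa$aabab  b
   14  ababaaaaaabaaaaa$aab  b
   15  abababaaaaaabaaaaa$a  a
   16  baaaaa$aabababaaaaaa  a
   17  baaaaaabaaaaa$aababa  a
   18  babaaaaaabaaaaa$aaba  a
   19  bababaaaaaabaaaaa$aa  a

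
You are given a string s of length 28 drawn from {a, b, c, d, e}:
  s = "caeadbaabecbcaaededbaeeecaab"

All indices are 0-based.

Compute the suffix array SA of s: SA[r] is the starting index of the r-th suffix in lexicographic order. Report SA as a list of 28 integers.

[25, 6, 13, 26, 7, 3, 1, 14, 20, 27, 5, 19, 11, 8, 24, 12, 0, 10, 4, 18, 16, 2, 23, 9, 17, 15, 22, 21]

rank | idx | suffix
   0 |  25 | aab
   1 |   6 | aabecbcaaededbaeeecaab
   2 |  13 | aaededbaeeecaab
   3 |  26 | ab
   4 |   7 | abecbcaaededbaeeecaab
   5 |   3 | adbaabecbcaaededbaeeecaab
   6 |   1 | aeadbaabecbcaaededbaeeecaab
   7 |  14 | aededbaeeecaab
   8 |  20 | aeeecaab
   9 |  27 | b
  10 |   5 | baabecbcaaededbaeeecaab
  11 |  19 | baeeecaab
  12 |  11 | bcaaededbaeeecaab
  13 |   8 | becbcaaededbaeeecaab
  14 |  24 | caab
  15 |  12 | caaededbaeeecaab
  16 |   0 | caeadbaabecbcaaededbaeeecaab
  17 |  10 | cbcaaededbaeeecaab
  18 |   4 | dbaabecbcaaededbaeeecaab
  19 |  18 | dbaeeecaab
  20 |  16 | dedbaeeecaab
  21 |   2 | eadbaabecbcaaededbaeeecaab
  22 |  23 | ecaab
  23 |   9 | ecbcaaededbaeeecaab
  24 |  17 | edbaeeecaab
  25 |  15 | ededbaeeecaab
  26 |  22 | eecaab
  27 |  21 | eeecaab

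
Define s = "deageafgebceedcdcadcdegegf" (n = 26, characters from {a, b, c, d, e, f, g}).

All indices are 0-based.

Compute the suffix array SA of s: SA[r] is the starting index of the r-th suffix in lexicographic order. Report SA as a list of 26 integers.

sorted suffixes:
  #0 SA[0]=17  'adcdegegf'
  #1 SA[1]=5  'afgebceedcdcadcdegegf'
  #2 SA[2]=2  'ageafgebceedcdcadcdegegf'
  #3 SA[3]=9  'bceedcdcadcdegegf'
  #4 SA[4]=16  'cadcdegegf'
  #5 SA[5]=14  'cdcadcdegegf'
  #6 SA[6]=19  'cdegegf'
  #7 SA[7]=10  'ceedcdcadcdegegf'
  #8 SA[8]=15  'dcadcdegegf'
  #9 SA[9]=13  'dcdcadcdegegf'
  #10 SA[10]=18  'dcdegegf'
  #11 SA[11]=0  'deageafgebceedcdcadcdegegf'
  #12 SA[12]=20  'degegf'
  #13 SA[13]=4  'eafgebceedcdcadcdegegf'
  #14 SA[14]=1  'eageafgebceedcdcadcdegegf'
  #15 SA[15]=8  'ebceedcdcadcdegegf'
  #16 SA[16]=12  'edcdcadcdegegf'
  #17 SA[17]=11  'eedcdcadcdegegf'
  #18 SA[18]=21  'egegf'
  #19 SA[19]=23  'egf'
  #20 SA[20]=25  'f'
  #21 SA[21]=6  'fgebceedcdcadcdegegf'
  #22 SA[22]=3  'geafgebceedcdcadcdegegf'
  #23 SA[23]=7  'gebceedcdcadcdegegf'
  #24 SA[24]=22  'gegf'
  #25 SA[25]=24  'gf'

[17, 5, 2, 9, 16, 14, 19, 10, 15, 13, 18, 0, 20, 4, 1, 8, 12, 11, 21, 23, 25, 6, 3, 7, 22, 24]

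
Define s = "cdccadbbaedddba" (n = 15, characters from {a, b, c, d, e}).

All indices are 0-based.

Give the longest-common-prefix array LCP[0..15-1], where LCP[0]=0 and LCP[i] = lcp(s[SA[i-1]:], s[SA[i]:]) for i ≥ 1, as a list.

rank→(start, suffix):
  0 → (14, 'a')
  1 → (4, 'adbbaedddba')
  2 → (8, 'aedddba')
  3 → (13, 'ba')
  4 → (7, 'baedddba')
  5 → (6, 'bbaedddba')
  6 → (3, 'cadbbaedddba')
  7 → (2, 'ccadbbaedddba')
  8 → (0, 'cdccadbbaedddba')
  9 → (12, 'dba')
  10 → (5, 'dbbaedddba')
  11 → (1, 'dccadbbaedddba')
  12 → (11, 'ddba')
  13 → (10, 'dddba')
  14 → (9, 'edddba')

SA = [14, 4, 8, 13, 7, 6, 3, 2, 0, 12, 5, 1, 11, 10, 9]
[i] adj suffixes → lcp
  [1] 14/4 → 1 ('a')
  [2] 4/8 → 1 ('a')
  [3] 8/13 → 0 ('')
  [4] 13/7 → 2 ('ba')
  [5] 7/6 → 1 ('b')
  [6] 6/3 → 0 ('')
  [7] 3/2 → 1 ('c')
  [8] 2/0 → 1 ('c')
  [9] 0/12 → 0 ('')
  [10] 12/5 → 2 ('db')
  [11] 5/1 → 1 ('d')
  [12] 1/11 → 1 ('d')
  [13] 11/10 → 2 ('dd')
  [14] 10/9 → 0 ('')

[0, 1, 1, 0, 2, 1, 0, 1, 1, 0, 2, 1, 1, 2, 0]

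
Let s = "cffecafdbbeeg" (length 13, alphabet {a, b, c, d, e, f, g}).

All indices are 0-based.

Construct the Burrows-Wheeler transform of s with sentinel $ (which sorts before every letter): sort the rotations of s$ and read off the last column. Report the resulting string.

rank  rotation        last
    0  $cffecafdbbeeg  g
    1  afdbbeeg$cffec  c
    2  bbeeg$cffecafd  d
    3  beeg$cffecafdb  b
    4  cafdbbeeg$cffe  e
    5  cffecafdbbeeg$  $
    6  dbbeeg$cffecaf  f
    7  ecafdbbeeg$cff  f
    8  eeg$cffecafdbb  b
    9  eg$cffecafdbbe  e
   10  fdbbeeg$cffeca  a
   11  fecafdbbeeg$cf  f
   12  ffecafdbbeeg$c  c
   13  g$cffecafdbbee  e

gcdbe$ffbeafce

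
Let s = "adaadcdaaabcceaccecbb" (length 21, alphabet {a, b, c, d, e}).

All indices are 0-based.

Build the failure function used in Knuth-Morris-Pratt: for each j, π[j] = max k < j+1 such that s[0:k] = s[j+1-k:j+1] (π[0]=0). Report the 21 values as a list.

π[0] = 0
j=1 s[j]='d': π[1]=0 (border '')
j=2 s[j]='a': π[2]=1 (border 'a')
j=3 s[j]='a': k: 1→0; π[3]=1 (border 'a')
j=4 s[j]='d': π[4]=2 (border 'ad')
j=5 s[j]='c': k: 2→0; π[5]=0 (border '')
j=6 s[j]='d': π[6]=0 (border '')
j=7 s[j]='a': π[7]=1 (border 'a')
j=8 s[j]='a': k: 1→0; π[8]=1 (border 'a')
j=9 s[j]='a': k: 1→0; π[9]=1 (border 'a')
j=10 s[j]='b': k: 1→0; π[10]=0 (border '')
j=11 s[j]='c': π[11]=0 (border '')
j=12 s[j]='c': π[12]=0 (border '')
j=13 s[j]='e': π[13]=0 (border '')
j=14 s[j]='a': π[14]=1 (border 'a')
j=15 s[j]='c': k: 1→0; π[15]=0 (border '')
j=16 s[j]='c': π[16]=0 (border '')
j=17 s[j]='e': π[17]=0 (border '')
j=18 s[j]='c': π[18]=0 (border '')
j=19 s[j]='b': π[19]=0 (border '')
j=20 s[j]='b': π[20]=0 (border '')

[0, 0, 1, 1, 2, 0, 0, 1, 1, 1, 0, 0, 0, 0, 1, 0, 0, 0, 0, 0, 0]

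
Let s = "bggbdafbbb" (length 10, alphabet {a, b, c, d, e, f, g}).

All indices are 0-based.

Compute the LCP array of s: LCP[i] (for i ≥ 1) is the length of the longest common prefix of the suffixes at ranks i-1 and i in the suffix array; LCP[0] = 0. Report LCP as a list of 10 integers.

[0, 0, 1, 2, 1, 1, 0, 0, 0, 1]

rank | idx | suffix
   0 |   5 | afbbb
   1 |   9 | b
   2 |   8 | bb
   3 |   7 | bbb
   4 |   3 | bdafbbb
   5 |   0 | bggbdafbbb
   6 |   4 | dafbbb
   7 |   6 | fbbb
   8 |   2 | gbdafbbb
   9 |   1 | ggbdafbbb

SA = [5, 9, 8, 7, 3, 0, 4, 6, 2, 1]
rank  pair      lcp
   1  s[5:],s[9:]  0  ''
   2  s[9:],s[8:]  1  'b'
   3  s[8:],s[7:]  2  'bb'
   4  s[7:],s[3:]  1  'b'
   5  s[3:],s[0:]  1  'b'
   6  s[0:],s[4:]  0  ''
   7  s[4:],s[6:]  0  ''
   8  s[6:],s[2:]  0  ''
   9  s[2:],s[1:]  1  'g'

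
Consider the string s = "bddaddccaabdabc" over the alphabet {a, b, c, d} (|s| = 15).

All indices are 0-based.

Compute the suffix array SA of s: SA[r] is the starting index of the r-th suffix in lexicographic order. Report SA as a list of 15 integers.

rank→(start, suffix):
  0 → (8, 'aabdabc')
  1 → (12, 'abc')
  2 → (9, 'abdabc')
  3 → (3, 'addccaabdabc')
  4 → (13, 'bc')
  5 → (10, 'bdabc')
  6 → (0, 'bddaddccaabdabc')
  7 → (14, 'c')
  8 → (7, 'caabdabc')
  9 → (6, 'ccaabdabc')
  10 → (11, 'dabc')
  11 → (2, 'daddccaabdabc')
  12 → (5, 'dccaabdabc')
  13 → (1, 'ddaddccaabdabc')
  14 → (4, 'ddccaabdabc')

[8, 12, 9, 3, 13, 10, 0, 14, 7, 6, 11, 2, 5, 1, 4]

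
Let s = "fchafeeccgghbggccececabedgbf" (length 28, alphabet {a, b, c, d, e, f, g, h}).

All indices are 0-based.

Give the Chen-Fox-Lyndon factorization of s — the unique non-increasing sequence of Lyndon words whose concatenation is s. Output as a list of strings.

["f", "ch", "afeeccgghbggccecec", "abedgbf"]

emit factor 1: 'f' (i=0, period=1)
emit factor 2: 'ch' (i=1, period=2)
emit factor 3: 'afeeccgghbggccecec' (i=3, period=18)
emit factor 4: 'abedgbf' (i=21, period=7)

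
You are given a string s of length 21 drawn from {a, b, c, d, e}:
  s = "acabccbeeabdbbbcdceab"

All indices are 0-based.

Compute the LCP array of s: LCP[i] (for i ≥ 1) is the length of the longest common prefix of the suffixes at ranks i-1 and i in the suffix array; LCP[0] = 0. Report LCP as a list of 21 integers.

rank | idx | suffix
   0 |  19 | ab
   1 |   2 | abccbeeabdbbbcdceab
   2 |   9 | abdbbbcdceab
   3 |   0 | acabccbeeabdbbbcdceab
   4 |  20 | b
   5 |  12 | bbbcdceab
   6 |  13 | bbcdceab
   7 |   3 | bccbeeabdbbbcdceab
   8 |  14 | bcdceab
   9 |  10 | bdbbbcdceab
  10 |   6 | beeabdbbbcdceab
  11 |   1 | cabccbeeabdbbbcdceab
  12 |   5 | cbeeabdbbbcdceab
  13 |   4 | ccbeeabdbbbcdceab
  14 |  15 | cdceab
  15 |  17 | ceab
  16 |  11 | dbbbcdceab
  17 |  16 | dceab
  18 |  18 | eab
  19 |   8 | eabdbbbcdceab
  20 |   7 | eeabdbbbcdceab

SA = [19, 2, 9, 0, 20, 12, 13, 3, 14, 10, 6, 1, 5, 4, 15, 17, 11, 16, 18, 8, 7]
[i] adj suffixes → lcp
  [1] 19/2 → 2 ('ab')
  [2] 2/9 → 2 ('ab')
  [3] 9/0 → 1 ('a')
  [4] 0/20 → 0 ('')
  [5] 20/12 → 1 ('b')
  [6] 12/13 → 2 ('bb')
  [7] 13/3 → 1 ('b')
  [8] 3/14 → 2 ('bc')
  [9] 14/10 → 1 ('b')
  [10] 10/6 → 1 ('b')
  [11] 6/1 → 0 ('')
  [12] 1/5 → 1 ('c')
  [13] 5/4 → 1 ('c')
  [14] 4/15 → 1 ('c')
  [15] 15/17 → 1 ('c')
  [16] 17/11 → 0 ('')
  [17] 11/16 → 1 ('d')
  [18] 16/18 → 0 ('')
  [19] 18/8 → 3 ('eab')
  [20] 8/7 → 1 ('e')

[0, 2, 2, 1, 0, 1, 2, 1, 2, 1, 1, 0, 1, 1, 1, 1, 0, 1, 0, 3, 1]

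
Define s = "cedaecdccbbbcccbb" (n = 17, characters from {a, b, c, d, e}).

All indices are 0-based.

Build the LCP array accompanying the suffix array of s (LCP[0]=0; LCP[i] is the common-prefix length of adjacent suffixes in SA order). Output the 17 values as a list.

rank→(start, suffix):
  0 → (3, 'aecdccbbbcccbb')
  1 → (16, 'b')
  2 → (15, 'bb')
  3 → (9, 'bbbcccbb')
  4 → (10, 'bbcccbb')
  5 → (11, 'bcccbb')
  6 → (14, 'cbb')
  7 → (8, 'cbbbcccbb')
  8 → (13, 'ccbb')
  9 → (7, 'ccbbbcccbb')
  10 → (12, 'cccbb')
  11 → (5, 'cdccbbbcccbb')
  12 → (0, 'cedaecdccbbbcccbb')
  13 → (2, 'daecdccbbbcccbb')
  14 → (6, 'dccbbbcccbb')
  15 → (4, 'ecdccbbbcccbb')
  16 → (1, 'edaecdccbbbcccbb')

SA = [3, 16, 15, 9, 10, 11, 14, 8, 13, 7, 12, 5, 0, 2, 6, 4, 1]
i: (SA[i-1],SA[i]) lcp shared
  1: (3,16) 0 ''
  2: (16,15) 1 'b'
  3: (15,9) 2 'bb'
  4: (9,10) 2 'bb'
  5: (10,11) 1 'b'
  6: (11,14) 0 ''
  7: (14,8) 3 'cbb'
  8: (8,13) 1 'c'
  9: (13,7) 4 'ccbb'
  10: (7,12) 2 'cc'
  11: (12,5) 1 'c'
  12: (5,0) 1 'c'
  13: (0,2) 0 ''
  14: (2,6) 1 'd'
  15: (6,4) 0 ''
  16: (4,1) 1 'e'

[0, 0, 1, 2, 2, 1, 0, 3, 1, 4, 2, 1, 1, 0, 1, 0, 1]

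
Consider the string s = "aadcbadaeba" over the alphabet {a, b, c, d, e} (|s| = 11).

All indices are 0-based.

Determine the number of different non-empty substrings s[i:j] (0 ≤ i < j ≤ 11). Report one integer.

58

rank→(start, suffix):
  0 → (10, 'a')
  1 → (0, 'aadcbadaeba')
  2 → (5, 'adaeba')
  3 → (1, 'adcbadaeba')
  4 → (7, 'aeba')
  5 → (9, 'ba')
  6 → (4, 'badaeba')
  7 → (3, 'cbadaeba')
  8 → (6, 'daeba')
  9 → (2, 'dcbadaeba')
  10 → (8, 'eba')

SA = [10, 0, 5, 1, 7, 9, 4, 3, 6, 2, 8]
i: (SA[i-1],SA[i]) lcp shared
  1: (10,0) 1 'a'
  2: (0,5) 1 'a'
  3: (5,1) 2 'ad'
  4: (1,7) 1 'a'
  5: (7,9) 0 ''
  6: (9,4) 2 'ba'
  7: (4,3) 0 ''
  8: (3,6) 0 ''
  9: (6,2) 1 'd'
  10: (2,8) 0 ''

n(n+1)/2 = 11·12/2 = 66
Σ LCP = 0 + 1 + 1 + 2 + 1 + 0 + 2 + 0 + 0 + 1 + 0 = 8
distinct = 66 − 8 = 58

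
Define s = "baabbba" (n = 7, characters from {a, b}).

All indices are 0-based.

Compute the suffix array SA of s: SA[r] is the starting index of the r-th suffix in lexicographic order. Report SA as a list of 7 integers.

[6, 1, 2, 5, 0, 4, 3]

rank→(start, suffix):
  0 → (6, 'a')
  1 → (1, 'aabbba')
  2 → (2, 'abbba')
  3 → (5, 'ba')
  4 → (0, 'baabbba')
  5 → (4, 'bba')
  6 → (3, 'bbba')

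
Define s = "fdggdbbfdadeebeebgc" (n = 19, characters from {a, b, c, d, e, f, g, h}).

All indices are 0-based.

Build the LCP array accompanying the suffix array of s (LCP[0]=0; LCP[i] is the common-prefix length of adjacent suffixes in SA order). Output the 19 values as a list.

[0, 0, 1, 1, 1, 0, 0, 1, 1, 1, 0, 2, 1, 3, 0, 2, 0, 1, 1]

rank | idx | suffix
   0 |   9 | adeebeebgc
   1 |   5 | bbfdadeebeebgc
   2 |  13 | beebgc
   3 |   6 | bfdadeebeebgc
   4 |  16 | bgc
   5 |  18 | c
   6 |   8 | dadeebeebgc
   7 |   4 | dbbfdadeebeebgc
   8 |  10 | deebeebgc
   9 |   1 | dggdbbfdadeebeebgc
  10 |  12 | ebeebgc
  11 |  15 | ebgc
  12 |  11 | eebeebgc
  13 |  14 | eebgc
  14 |   7 | fdadeebeebgc
  15 |   0 | fdggdbbfdadeebeebgc
  16 |  17 | gc
  17 |   3 | gdbbfdadeebeebgc
  18 |   2 | ggdbbfdadeebeebgc

SA = [9, 5, 13, 6, 16, 18, 8, 4, 10, 1, 12, 15, 11, 14, 7, 0, 17, 3, 2]
rank  pair      lcp
   1  s[9:],s[5:]  0  ''
   2  s[5:],s[13:]  1  'b'
   3  s[13:],s[6:]  1  'b'
   4  s[6:],s[16:]  1  'b'
   5  s[16:],s[18:]  0  ''
   6  s[18:],s[8:]  0  ''
   7  s[8:],s[4:]  1  'd'
   8  s[4:],s[10:]  1  'd'
   9  s[10:],s[1:]  1  'd'
  10  s[1:],s[12:]  0  ''
  11  s[12:],s[15:]  2  'eb'
  12  s[15:],s[11:]  1  'e'
  13  s[11:],s[14:]  3  'eeb'
  14  s[14:],s[7:]  0  ''
  15  s[7:],s[0:]  2  'fd'
  16  s[0:],s[17:]  0  ''
  17  s[17:],s[3:]  1  'g'
  18  s[3:],s[2:]  1  'g'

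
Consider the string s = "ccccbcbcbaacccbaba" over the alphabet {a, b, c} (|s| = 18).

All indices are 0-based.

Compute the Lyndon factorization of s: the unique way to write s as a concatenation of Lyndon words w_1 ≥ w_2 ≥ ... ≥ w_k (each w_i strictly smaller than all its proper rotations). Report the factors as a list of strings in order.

emit factor 1: 'c' (i=0, period=1)
emit factor 2: 'c' (i=1, period=1)
emit factor 3: 'c' (i=2, period=1)
emit factor 4: 'c' (i=3, period=1)
emit factor 5: 'bc' (i=4, period=2)
emit factor 6: 'bc' (i=6, period=2)
emit factor 7: 'b' (i=8, period=1)
emit factor 8: 'aacccbab' (i=9, period=8)
emit factor 9: 'a' (i=17, period=1)

["c", "c", "c", "c", "bc", "bc", "b", "aacccbab", "a"]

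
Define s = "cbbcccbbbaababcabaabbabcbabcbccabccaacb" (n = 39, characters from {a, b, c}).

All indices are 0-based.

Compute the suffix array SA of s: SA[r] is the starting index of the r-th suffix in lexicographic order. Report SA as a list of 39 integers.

[9, 17, 35, 15, 10, 18, 12, 21, 25, 31, 36, 38, 8, 16, 11, 20, 24, 7, 19, 6, 1, 13, 22, 26, 32, 28, 2, 34, 14, 30, 37, 23, 5, 0, 27, 33, 29, 4, 3]

rank | idx | suffix
   0 |   9 | aababcabaabbabcbabcbccabccaacb
   1 |  17 | aabbabcbabcbccabccaacb
   2 |  35 | aacb
   3 |  15 | abaabbabcbabcbccabccaacb
   4 |  10 | ababcabaabbabcbabcbccabccaacb
   5 |  18 | abbabcbabcbccabccaacb
   6 |  12 | abcabaabbabcbabcbccabccaacb
   7 |  21 | abcbabcbccabccaacb
   8 |  25 | abcbccabccaacb
   9 |  31 | abccaacb
  10 |  36 | acb
  11 |  38 | b
  12 |   8 | baababcabaabbabcbabcbccabccaacb
  13 |  16 | baabbabcbabcbccabccaacb
  14 |  11 | babcabaabbabcbabcbccabccaacb
  15 |  20 | babcbabcbccabccaacb
  16 |  24 | babcbccabccaacb
  17 |   7 | bbaababcabaabbabcbabcbccabccaacb
  18 |  19 | bbabcbabcbccabccaacb
  19 |   6 | bbbaababcabaabbabcbabcbccabccaacb
  20 |   1 | bbcccbbbaababcabaabbabcbabcbccabccaacb
  21 |  13 | bcabaabbabcbabcbccabccaacb
  22 |  22 | bcbabcbccabccaacb
  23 |  26 | bcbccabccaacb
  24 |  32 | bccaacb
  25 |  28 | bccabccaacb
  26 |   2 | bcccbbbaababcabaabbabcbabcbccabccaacb
  27 |  34 | caacb
  28 |  14 | cabaabbabcbabcbccabccaacb
  29 |  30 | cabccaacb
  30 |  37 | cb
  31 |  23 | cbabcbccabccaacb
  32 |   5 | cbbbaababcabaabbabcbabcbccabccaacb
  33 |   0 | cbbcccbbbaababcabaabbabcbabcbccabccaacb
  34 |  27 | cbccabccaacb
  35 |  33 | ccaacb
  36 |  29 | ccabccaacb
  37 |   4 | ccbbbaababcabaabbabcbabcbccabccaacb
  38 |   3 | cccbbbaababcabaabbabcbabcbccabccaacb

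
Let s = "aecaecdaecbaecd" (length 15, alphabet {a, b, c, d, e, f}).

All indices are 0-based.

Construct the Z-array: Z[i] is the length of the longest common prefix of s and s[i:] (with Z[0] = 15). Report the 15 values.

Z[0]=15
i=1: i≥r, start 0; Z[1]=0
i=2: i≥r, start 0; Z[2]=0
i=3: i≥r, start 0; Z[3]=3 extend→box=[3,6)
i=4: min(r-i=2, Z[1]=0)=0; Z[4]=0
i=5: min(r-i=1, Z[2]=0)=0; Z[5]=0
i=6: i≥r, start 0; Z[6]=0
i=7: i≥r, start 0; Z[7]=3 extend→box=[7,10)
i=8: min(r-i=2, Z[1]=0)=0; Z[8]=0
i=9: min(r-i=1, Z[2]=0)=0; Z[9]=0
i=10: i≥r, start 0; Z[10]=0
i=11: i≥r, start 0; Z[11]=3 extend→box=[11,14)
i=12: min(r-i=2, Z[1]=0)=0; Z[12]=0
i=13: min(r-i=1, Z[2]=0)=0; Z[13]=0
i=14: i≥r, start 0; Z[14]=0

[15, 0, 0, 3, 0, 0, 0, 3, 0, 0, 0, 3, 0, 0, 0]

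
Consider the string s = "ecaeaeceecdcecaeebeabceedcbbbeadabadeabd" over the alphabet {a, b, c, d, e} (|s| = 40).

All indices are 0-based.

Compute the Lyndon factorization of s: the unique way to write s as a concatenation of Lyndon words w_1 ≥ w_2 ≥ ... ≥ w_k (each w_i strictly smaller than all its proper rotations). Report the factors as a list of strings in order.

["e", "c", "aeaeceecdcecaeebe", "abceedcbbbead", "abadeabd"]

emit factor 1: 'e' (i=0, period=1)
emit factor 2: 'c' (i=1, period=1)
emit factor 3: 'aeaeceecdcecaeebe' (i=2, period=17)
emit factor 4: 'abceedcbbbead' (i=19, period=13)
emit factor 5: 'abadeabd' (i=32, period=8)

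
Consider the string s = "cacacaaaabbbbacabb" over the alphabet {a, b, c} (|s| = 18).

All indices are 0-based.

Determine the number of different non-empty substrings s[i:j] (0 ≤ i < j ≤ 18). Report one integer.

rank | idx | suffix
   0 |   5 | aaaabbbbacabb
   1 |   6 | aaabbbbacabb
   2 |   7 | aabbbbacabb
   3 |  15 | abb
   4 |   8 | abbbbacabb
   5 |   3 | acaaaabbbbacabb
   6 |  13 | acabb
   7 |   1 | acacaaaabbbbacabb
   8 |  17 | b
   9 |  12 | bacabb
  10 |  16 | bb
  11 |  11 | bbacabb
  12 |  10 | bbbacabb
  13 |   9 | bbbbacabb
  14 |   4 | caaaabbbbacabb
  15 |  14 | cabb
  16 |   2 | cacaaaabbbbacabb
  17 |   0 | cacacaaaabbbbacabb

SA = [5, 6, 7, 15, 8, 3, 13, 1, 17, 12, 16, 11, 10, 9, 4, 14, 2, 0]
rank  pair      lcp
   1  s[5:],s[6:]  3  'aaa'
   2  s[6:],s[7:]  2  'aa'
   3  s[7:],s[15:]  1  'a'
   4  s[15:],s[8:]  3  'abb'
   5  s[8:],s[3:]  1  'a'
   6  s[3:],s[13:]  3  'aca'
   7  s[13:],s[1:]  3  'aca'
   8  s[1:],s[17:]  0  ''
   9  s[17:],s[12:]  1  'b'
  10  s[12:],s[16:]  1  'b'
  11  s[16:],s[11:]  2  'bb'
  12  s[11:],s[10:]  2  'bb'
  13  s[10:],s[9:]  3  'bbb'
  14  s[9:],s[4:]  0  ''
  15  s[4:],s[14:]  2  'ca'
  16  s[14:],s[2:]  2  'ca'
  17  s[2:],s[0:]  4  'caca'

n(n+1)/2 = 18·19/2 = 171
Σ LCP = 0 + 3 + 2 + 1 + 3 + 1 + 3 + 3 + 0 + 1 + 1 + 2 + 2 + 3 + 0 + 2 + 2 + 4 = 33
distinct = 171 − 33 = 138

138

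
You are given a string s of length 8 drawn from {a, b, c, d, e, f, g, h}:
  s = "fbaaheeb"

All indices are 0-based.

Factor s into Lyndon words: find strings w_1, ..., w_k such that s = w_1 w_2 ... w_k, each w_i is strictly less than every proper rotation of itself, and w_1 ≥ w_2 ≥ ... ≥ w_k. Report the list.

["f", "b", "aaheeb"]

emit factor 1: 'f' (i=0, period=1)
emit factor 2: 'b' (i=1, period=1)
emit factor 3: 'aaheeb' (i=2, period=6)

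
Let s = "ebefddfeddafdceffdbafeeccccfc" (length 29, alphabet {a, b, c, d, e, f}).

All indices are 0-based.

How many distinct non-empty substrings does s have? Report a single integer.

rank→(start, suffix):
  0 → (10, 'afdceffdbafeeccccfc')
  1 → (19, 'afeeccccfc')
  2 → (18, 'bafeeccccfc')
  3 → (1, 'befddfeddafdceffdbafeeccccfc')
  4 → (28, 'c')
  5 → (23, 'ccccfc')
  6 → (24, 'cccfc')
  7 → (25, 'ccfc')
  8 → (13, 'ceffdbafeeccccfc')
  9 → (26, 'cfc')
  10 → (9, 'dafdceffdbafeeccccfc')
  11 → (17, 'dbafeeccccfc')
  12 → (12, 'dceffdbafeeccccfc')
  13 → (8, 'ddafdceffdbafeeccccfc')
  14 → (4, 'ddfeddafdceffdbafeeccccfc')
  15 → (5, 'dfeddafdceffdbafeeccccfc')
  16 → (0, 'ebefddfeddafdceffdbafeeccccfc')
  17 → (22, 'eccccfc')
  18 → (7, 'eddafdceffdbafeeccccfc')
  19 → (21, 'eeccccfc')
  20 → (2, 'efddfeddafdceffdbafeeccccfc')
  21 → (14, 'effdbafeeccccfc')
  22 → (27, 'fc')
  23 → (16, 'fdbafeeccccfc')
  24 → (11, 'fdceffdbafeeccccfc')
  25 → (3, 'fddfeddafdceffdbafeeccccfc')
  26 → (6, 'feddafdceffdbafeeccccfc')
  27 → (20, 'feeccccfc')
  28 → (15, 'ffdbafeeccccfc')

SA = [10, 19, 18, 1, 28, 23, 24, 25, 13, 26, 9, 17, 12, 8, 4, 5, 0, 22, 7, 21, 2, 14, 27, 16, 11, 3, 6, 20, 15]
i: (SA[i-1],SA[i]) lcp shared
  1: (10,19) 2 'af'
  2: (19,18) 0 ''
  3: (18,1) 1 'b'
  4: (1,28) 0 ''
  5: (28,23) 1 'c'
  6: (23,24) 3 'ccc'
  7: (24,25) 2 'cc'
  8: (25,13) 1 'c'
  9: (13,26) 1 'c'
  10: (26,9) 0 ''
  11: (9,17) 1 'd'
  12: (17,12) 1 'd'
  13: (12,8) 1 'd'
  14: (8,4) 2 'dd'
  15: (4,5) 1 'd'
  16: (5,0) 0 ''
  17: (0,22) 1 'e'
  18: (22,7) 1 'e'
  19: (7,21) 1 'e'
  20: (21,2) 1 'e'
  21: (2,14) 2 'ef'
  22: (14,27) 0 ''
  23: (27,16) 1 'f'
  24: (16,11) 2 'fd'
  25: (11,3) 2 'fd'
  26: (3,6) 1 'f'
  27: (6,20) 2 'fe'
  28: (20,15) 1 'f'

n(n+1)/2 = 29·30/2 = 435
Σ LCP = 0 + 2 + 0 + 1 + 0 + 1 + 3 + 2 + 1 + 1 + 0 + 1 + 1 + 1 + 2 + 1 + 0 + 1 + 1 + 1 + 1 + 2 + 0 + 1 + 2 + 2 + 1 + 2 + 1 = 32
distinct = 435 − 32 = 403

403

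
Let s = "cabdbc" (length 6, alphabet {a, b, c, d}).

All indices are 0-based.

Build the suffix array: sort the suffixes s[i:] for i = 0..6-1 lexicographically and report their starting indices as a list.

sorted suffixes:
  #0 SA[0]=1  'abdbc'
  #1 SA[1]=4  'bc'
  #2 SA[2]=2  'bdbc'
  #3 SA[3]=5  'c'
  #4 SA[4]=0  'cabdbc'
  #5 SA[5]=3  'dbc'

[1, 4, 2, 5, 0, 3]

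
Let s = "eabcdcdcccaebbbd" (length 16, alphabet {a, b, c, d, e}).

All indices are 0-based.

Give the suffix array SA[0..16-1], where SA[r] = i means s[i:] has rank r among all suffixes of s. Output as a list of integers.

sorted suffixes:
  #0 SA[0]=1  'abcdcdcccaebbbd'
  #1 SA[1]=10  'aebbbd'
  #2 SA[2]=12  'bbbd'
  #3 SA[3]=13  'bbd'
  #4 SA[4]=2  'bcdcdcccaebbbd'
  #5 SA[5]=14  'bd'
  #6 SA[6]=9  'caebbbd'
  #7 SA[7]=8  'ccaebbbd'
  #8 SA[8]=7  'cccaebbbd'
  #9 SA[9]=5  'cdcccaebbbd'
  #10 SA[10]=3  'cdcdcccaebbbd'
  #11 SA[11]=15  'd'
  #12 SA[12]=6  'dcccaebbbd'
  #13 SA[13]=4  'dcdcccaebbbd'
  #14 SA[14]=0  'eabcdcdcccaebbbd'
  #15 SA[15]=11  'ebbbd'

[1, 10, 12, 13, 2, 14, 9, 8, 7, 5, 3, 15, 6, 4, 0, 11]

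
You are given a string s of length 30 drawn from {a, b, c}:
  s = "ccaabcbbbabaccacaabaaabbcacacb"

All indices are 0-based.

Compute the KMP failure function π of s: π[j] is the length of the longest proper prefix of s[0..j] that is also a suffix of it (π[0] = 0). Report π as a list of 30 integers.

π[0] = 0
j=1 s[j]='c': π[1]=1 (border 'c')
j=2 s[j]='a': k: 1→0; π[2]=0 (border '')
j=3 s[j]='a': π[3]=0 (border '')
j=4 s[j]='b': π[4]=0 (border '')
j=5 s[j]='c': π[5]=1 (border 'c')
j=6 s[j]='b': k: 1→0; π[6]=0 (border '')
j=7 s[j]='b': π[7]=0 (border '')
j=8 s[j]='b': π[8]=0 (border '')
j=9 s[j]='a': π[9]=0 (border '')
j=10 s[j]='b': π[10]=0 (border '')
j=11 s[j]='a': π[11]=0 (border '')
j=12 s[j]='c': π[12]=1 (border 'c')
j=13 s[j]='c': π[13]=2 (border 'cc')
j=14 s[j]='a': π[14]=3 (border 'cca')
j=15 s[j]='c': k: 3→0; π[15]=1 (border 'c')
j=16 s[j]='a': k: 1→0; π[16]=0 (border '')
j=17 s[j]='a': π[17]=0 (border '')
j=18 s[j]='b': π[18]=0 (border '')
j=19 s[j]='a': π[19]=0 (border '')
j=20 s[j]='a': π[20]=0 (border '')
j=21 s[j]='a': π[21]=0 (border '')
j=22 s[j]='b': π[22]=0 (border '')
j=23 s[j]='b': π[23]=0 (border '')
j=24 s[j]='c': π[24]=1 (border 'c')
j=25 s[j]='a': k: 1→0; π[25]=0 (border '')
j=26 s[j]='c': π[26]=1 (border 'c')
j=27 s[j]='a': k: 1→0; π[27]=0 (border '')
j=28 s[j]='c': π[28]=1 (border 'c')
j=29 s[j]='b': k: 1→0; π[29]=0 (border '')

[0, 1, 0, 0, 0, 1, 0, 0, 0, 0, 0, 0, 1, 2, 3, 1, 0, 0, 0, 0, 0, 0, 0, 0, 1, 0, 1, 0, 1, 0]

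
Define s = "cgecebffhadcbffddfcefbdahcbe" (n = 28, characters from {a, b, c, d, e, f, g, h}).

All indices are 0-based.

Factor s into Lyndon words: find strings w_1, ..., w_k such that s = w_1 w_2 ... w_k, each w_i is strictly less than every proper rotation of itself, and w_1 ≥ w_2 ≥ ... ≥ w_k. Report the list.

["cge", "ce", "bffh", "adcbffddfcefbdahcbe"]

emit factor 1: 'cge' (i=0, period=3)
emit factor 2: 'ce' (i=3, period=2)
emit factor 3: 'bffh' (i=5, period=4)
emit factor 4: 'adcbffddfcefbdahcbe' (i=9, period=19)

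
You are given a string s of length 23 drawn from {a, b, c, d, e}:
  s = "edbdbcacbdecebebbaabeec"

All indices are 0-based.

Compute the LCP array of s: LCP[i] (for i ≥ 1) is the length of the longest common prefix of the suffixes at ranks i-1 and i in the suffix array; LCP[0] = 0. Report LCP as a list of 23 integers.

rank | idx | suffix
   0 |  17 | aabeec
   1 |  18 | abeec
   2 |   6 | acbdecebebbaabeec
   3 |  16 | baabeec
   4 |  15 | bbaabeec
   5 |   4 | bcacbdecebebbaabeec
   6 |   2 | bdbcacbdecebebbaabeec
   7 |   8 | bdecebebbaabeec
   8 |  13 | bebbaabeec
   9 |  19 | beec
  10 |  22 | c
  11 |   5 | cacbdecebebbaabeec
  12 |   7 | cbdecebebbaabeec
  13 |  11 | cebebbaabeec
  14 |   3 | dbcacbdecebebbaabeec
  15 |   1 | dbdbcacbdecebebbaabeec
  16 |   9 | decebebbaabeec
  17 |  14 | ebbaabeec
  18 |  12 | ebebbaabeec
  19 |  21 | ec
  20 |  10 | ecebebbaabeec
  21 |   0 | edbdbcacbdecebebbaabeec
  22 |  20 | eec

SA = [17, 18, 6, 16, 15, 4, 2, 8, 13, 19, 22, 5, 7, 11, 3, 1, 9, 14, 12, 21, 10, 0, 20]
rank  pair      lcp
   1  s[17:],s[18:]  1  'a'
   2  s[18:],s[6:]  1  'a'
   3  s[6:],s[16:]  0  ''
   4  s[16:],s[15:]  1  'b'
   5  s[15:],s[4:]  1  'b'
   6  s[4:],s[2:]  1  'b'
   7  s[2:],s[8:]  2  'bd'
   8  s[8:],s[13:]  1  'b'
   9  s[13:],s[19:]  2  'be'
  10  s[19:],s[22:]  0  ''
  11  s[22:],s[5:]  1  'c'
  12  s[5:],s[7:]  1  'c'
  13  s[7:],s[11:]  1  'c'
  14  s[11:],s[3:]  0  ''
  15  s[3:],s[1:]  2  'db'
  16  s[1:],s[9:]  1  'd'
  17  s[9:],s[14:]  0  ''
  18  s[14:],s[12:]  2  'eb'
  19  s[12:],s[21:]  1  'e'
  20  s[21:],s[10:]  2  'ec'
  21  s[10:],s[0:]  1  'e'
  22  s[0:],s[20:]  1  'e'

[0, 1, 1, 0, 1, 1, 1, 2, 1, 2, 0, 1, 1, 1, 0, 2, 1, 0, 2, 1, 2, 1, 1]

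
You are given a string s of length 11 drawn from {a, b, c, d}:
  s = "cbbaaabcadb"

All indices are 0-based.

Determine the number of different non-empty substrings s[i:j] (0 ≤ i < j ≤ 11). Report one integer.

58

rank→(start, suffix):
  0 → (3, 'aaabcadb')
  1 → (4, 'aabcadb')
  2 → (5, 'abcadb')
  3 → (8, 'adb')
  4 → (10, 'b')
  5 → (2, 'baaabcadb')
  6 → (1, 'bbaaabcadb')
  7 → (6, 'bcadb')
  8 → (7, 'cadb')
  9 → (0, 'cbbaaabcadb')
  10 → (9, 'db')

SA = [3, 4, 5, 8, 10, 2, 1, 6, 7, 0, 9]
i: (SA[i-1],SA[i]) lcp shared
  1: (3,4) 2 'aa'
  2: (4,5) 1 'a'
  3: (5,8) 1 'a'
  4: (8,10) 0 ''
  5: (10,2) 1 'b'
  6: (2,1) 1 'b'
  7: (1,6) 1 'b'
  8: (6,7) 0 ''
  9: (7,0) 1 'c'
  10: (0,9) 0 ''

n(n+1)/2 = 11·12/2 = 66
Σ LCP = 0 + 2 + 1 + 1 + 0 + 1 + 1 + 1 + 0 + 1 + 0 = 8
distinct = 66 − 8 = 58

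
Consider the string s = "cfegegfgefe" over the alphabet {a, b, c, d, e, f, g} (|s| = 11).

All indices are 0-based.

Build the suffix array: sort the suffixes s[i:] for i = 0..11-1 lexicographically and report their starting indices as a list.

rank | idx | suffix
   0 |   0 | cfegegfgefe
   1 |  10 | e
   2 |   8 | efe
   3 |   2 | egegfgefe
   4 |   4 | egfgefe
   5 |   9 | fe
   6 |   1 | fegegfgefe
   7 |   6 | fgefe
   8 |   7 | gefe
   9 |   3 | gegfgefe
  10 |   5 | gfgefe

[0, 10, 8, 2, 4, 9, 1, 6, 7, 3, 5]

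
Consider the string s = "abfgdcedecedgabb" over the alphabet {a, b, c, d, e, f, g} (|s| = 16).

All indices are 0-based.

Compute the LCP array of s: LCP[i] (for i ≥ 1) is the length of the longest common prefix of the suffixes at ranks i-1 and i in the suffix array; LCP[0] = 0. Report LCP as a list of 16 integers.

[0, 2, 0, 1, 1, 0, 3, 0, 1, 1, 0, 1, 2, 0, 0, 1]

sorted suffixes:
  #0 SA[0]=13  'abb'
  #1 SA[1]=0  'abfgdcedecedgabb'
  #2 SA[2]=15  'b'
  #3 SA[3]=14  'bb'
  #4 SA[4]=1  'bfgdcedecedgabb'
  #5 SA[5]=5  'cedecedgabb'
  #6 SA[6]=9  'cedgabb'
  #7 SA[7]=4  'dcedecedgabb'
  #8 SA[8]=7  'decedgabb'
  #9 SA[9]=11  'dgabb'
  #10 SA[10]=8  'ecedgabb'
  #11 SA[11]=6  'edecedgabb'
  #12 SA[12]=10  'edgabb'
  #13 SA[13]=2  'fgdcedecedgabb'
  #14 SA[14]=12  'gabb'
  #15 SA[15]=3  'gdcedecedgabb'

SA = [13, 0, 15, 14, 1, 5, 9, 4, 7, 11, 8, 6, 10, 2, 12, 3]
rank  pair      lcp
   1  s[13:],s[0:]  2  'ab'
   2  s[0:],s[15:]  0  ''
   3  s[15:],s[14:]  1  'b'
   4  s[14:],s[1:]  1  'b'
   5  s[1:],s[5:]  0  ''
   6  s[5:],s[9:]  3  'ced'
   7  s[9:],s[4:]  0  ''
   8  s[4:],s[7:]  1  'd'
   9  s[7:],s[11:]  1  'd'
  10  s[11:],s[8:]  0  ''
  11  s[8:],s[6:]  1  'e'
  12  s[6:],s[10:]  2  'ed'
  13  s[10:],s[2:]  0  ''
  14  s[2:],s[12:]  0  ''
  15  s[12:],s[3:]  1  'g'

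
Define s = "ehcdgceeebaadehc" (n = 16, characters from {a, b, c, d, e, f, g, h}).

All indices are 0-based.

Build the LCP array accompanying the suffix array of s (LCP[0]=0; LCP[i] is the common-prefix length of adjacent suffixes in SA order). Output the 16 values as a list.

[0, 1, 0, 0, 1, 1, 0, 1, 0, 1, 2, 1, 3, 0, 0, 2]

rank | idx | suffix
   0 |  10 | aadehc
   1 |  11 | adehc
   2 |   9 | baadehc
   3 |  15 | c
   4 |   2 | cdgceeebaadehc
   5 |   5 | ceeebaadehc
   6 |  12 | dehc
   7 |   3 | dgceeebaadehc
   8 |   8 | ebaadehc
   9 |   7 | eebaadehc
  10 |   6 | eeebaadehc
  11 |  13 | ehc
  12 |   0 | ehcdgceeebaadehc
  13 |   4 | gceeebaadehc
  14 |  14 | hc
  15 |   1 | hcdgceeebaadehc

SA = [10, 11, 9, 15, 2, 5, 12, 3, 8, 7, 6, 13, 0, 4, 14, 1]
[i] adj suffixes → lcp
  [1] 10/11 → 1 ('a')
  [2] 11/9 → 0 ('')
  [3] 9/15 → 0 ('')
  [4] 15/2 → 1 ('c')
  [5] 2/5 → 1 ('c')
  [6] 5/12 → 0 ('')
  [7] 12/3 → 1 ('d')
  [8] 3/8 → 0 ('')
  [9] 8/7 → 1 ('e')
  [10] 7/6 → 2 ('ee')
  [11] 6/13 → 1 ('e')
  [12] 13/0 → 3 ('ehc')
  [13] 0/4 → 0 ('')
  [14] 4/14 → 0 ('')
  [15] 14/1 → 2 ('hc')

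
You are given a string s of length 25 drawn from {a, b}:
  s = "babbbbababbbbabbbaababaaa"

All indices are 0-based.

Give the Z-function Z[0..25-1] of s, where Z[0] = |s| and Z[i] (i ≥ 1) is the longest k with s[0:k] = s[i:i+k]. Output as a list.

[25, 0, 1, 1, 1, 3, 0, 8, 0, 1, 1, 1, 5, 0, 1, 1, 2, 0, 0, 3, 0, 2, 0, 0, 0]

Z[0]=25
i=1: outside box; Z[1]=0
i=2: outside box; Z[2]=1 extend→box=[2,3)
i=3: outside box; Z[3]=1 extend→box=[3,4)
i=4: outside box; Z[4]=1 extend→box=[4,5)
i=5: outside box; Z[5]=3 extend→box=[5,8)
i=6: min(r-i=2, Z[1]=0)=0; Z[6]=0
i=7: min(r-i=1, Z[2]=1)=1; Z[7]=8 extend→box=[7,15)
i=8: min(r-i=7, Z[1]=0)=0; Z[8]=0
i=9: min(r-i=6, Z[2]=1)=1; Z[9]=1
i=10: min(r-i=5, Z[3]=1)=1; Z[10]=1
i=11: min(r-i=4, Z[4]=1)=1; Z[11]=1
i=12: min(r-i=3, Z[5]=3)=3; Z[12]=5 extend→box=[12,17)
i=13: min(r-i=4, Z[1]=0)=0; Z[13]=0
i=14: min(r-i=3, Z[2]=1)=1; Z[14]=1
i=15: min(r-i=2, Z[3]=1)=1; Z[15]=1
i=16: min(r-i=1, Z[4]=1)=1; Z[16]=2 extend→box=[16,18)
i=17: min(r-i=1, Z[1]=0)=0; Z[17]=0
i=18: outside box; Z[18]=0
i=19: outside box; Z[19]=3 extend→box=[19,22)
i=20: min(r-i=2, Z[1]=0)=0; Z[20]=0
i=21: min(r-i=1, Z[2]=1)=1; Z[21]=2 extend→box=[21,23)
i=22: min(r-i=1, Z[1]=0)=0; Z[22]=0
i=23: outside box; Z[23]=0
i=24: outside box; Z[24]=0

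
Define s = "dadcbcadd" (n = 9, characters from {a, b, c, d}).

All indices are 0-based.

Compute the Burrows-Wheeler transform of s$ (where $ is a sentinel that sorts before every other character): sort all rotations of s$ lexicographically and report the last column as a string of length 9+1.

ddccbdd$aa

rank  rotation    last
    0  $dadcbcadd  d
    1  adcbcadd$d  d
    2  add$dadcbc  c
    3  bcadd$dadc  c
    4  cadd$dadcb  b
    5  cbcadd$dad  d
    6  d$dadcbcad  d
    7  dadcbcadd$  $
    8  dcbcadd$da  a
    9  dd$dadcbca  a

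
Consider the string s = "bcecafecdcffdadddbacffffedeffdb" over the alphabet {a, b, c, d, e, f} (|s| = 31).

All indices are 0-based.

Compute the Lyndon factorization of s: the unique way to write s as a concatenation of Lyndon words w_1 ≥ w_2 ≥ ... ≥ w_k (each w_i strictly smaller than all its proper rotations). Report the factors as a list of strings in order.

["bcec", "afecdcffd", "adddb", "acffffedeffdb"]

emit factor 1: 'bcec' (i=0, period=4)
emit factor 2: 'afecdcffd' (i=4, period=9)
emit factor 3: 'adddb' (i=13, period=5)
emit factor 4: 'acffffedeffdb' (i=18, period=13)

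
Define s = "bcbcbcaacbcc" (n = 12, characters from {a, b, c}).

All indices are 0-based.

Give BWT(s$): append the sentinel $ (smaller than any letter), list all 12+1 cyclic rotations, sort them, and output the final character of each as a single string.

rank  rotation       last
    0  $bcbcbcaacbcc  c
    1  aacbcc$bcbcbc  c
    2  acbcc$bcbcbca  a
    3  bcaacbcc$bcbc  c
    4  bcbcaacbcc$bc  c
    5  bcbcbcaacbcc$  $
    6  bcc$bcbcbcaac  c
    7  c$bcbcbcaacbc  c
    8  caacbcc$bcbcb  b
    9  cbcaacbcc$bcb  b
   10  cbcbcaacbcc$b  b
   11  cbcc$bcbcbcaa  a
   12  cc$bcbcbcaacb  b

ccacc$ccbbbab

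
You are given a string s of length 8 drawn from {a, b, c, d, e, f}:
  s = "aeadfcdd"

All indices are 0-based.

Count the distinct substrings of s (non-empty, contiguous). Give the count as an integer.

33

sorted suffixes:
  #0 SA[0]=2  'adfcdd'
  #1 SA[1]=0  'aeadfcdd'
  #2 SA[2]=5  'cdd'
  #3 SA[3]=7  'd'
  #4 SA[4]=6  'dd'
  #5 SA[5]=3  'dfcdd'
  #6 SA[6]=1  'eadfcdd'
  #7 SA[7]=4  'fcdd'

SA = [2, 0, 5, 7, 6, 3, 1, 4]
i: (SA[i-1],SA[i]) lcp shared
  1: (2,0) 1 'a'
  2: (0,5) 0 ''
  3: (5,7) 0 ''
  4: (7,6) 1 'd'
  5: (6,3) 1 'd'
  6: (3,1) 0 ''
  7: (1,4) 0 ''

n(n+1)/2 = 8·9/2 = 36
Σ LCP = 0 + 1 + 0 + 0 + 1 + 1 + 0 + 0 = 3
distinct = 36 − 3 = 33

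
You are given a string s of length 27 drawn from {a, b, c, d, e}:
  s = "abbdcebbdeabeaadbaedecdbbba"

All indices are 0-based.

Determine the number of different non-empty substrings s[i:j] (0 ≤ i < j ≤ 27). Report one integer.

rank→(start, suffix):
  0 → (26, 'a')
  1 → (13, 'aadbaedecdbbba')
  2 → (0, 'abbdcebbdeabeaadbaedecdbbba')
  3 → (10, 'abeaadbaedecdbbba')
  4 → (14, 'adbaedecdbbba')
  5 → (17, 'aedecdbbba')
  6 → (25, 'ba')
  7 → (16, 'baedecdbbba')
  8 → (24, 'bba')
  9 → (23, 'bbba')
  10 → (1, 'bbdcebbdeabeaadbaedecdbbba')
  11 → (6, 'bbdeabeaadbaedecdbbba')
  12 → (2, 'bdcebbdeabeaadbaedecdbbba')
  13 → (7, 'bdeabeaadbaedecdbbba')
  14 → (11, 'beaadbaedecdbbba')
  15 → (21, 'cdbbba')
  16 → (4, 'cebbdeabeaadbaedecdbbba')
  17 → (15, 'dbaedecdbbba')
  18 → (22, 'dbbba')
  19 → (3, 'dcebbdeabeaadbaedecdbbba')
  20 → (8, 'deabeaadbaedecdbbba')
  21 → (19, 'decdbbba')
  22 → (12, 'eaadbaedecdbbba')
  23 → (9, 'eabeaadbaedecdbbba')
  24 → (5, 'ebbdeabeaadbaedecdbbba')
  25 → (20, 'ecdbbba')
  26 → (18, 'edecdbbba')

SA = [26, 13, 0, 10, 14, 17, 25, 16, 24, 23, 1, 6, 2, 7, 11, 21, 4, 15, 22, 3, 8, 19, 12, 9, 5, 20, 18]
i: (SA[i-1],SA[i]) lcp shared
  1: (26,13) 1 'a'
  2: (13,0) 1 'a'
  3: (0,10) 2 'ab'
  4: (10,14) 1 'a'
  5: (14,17) 1 'a'
  6: (17,25) 0 ''
  7: (25,16) 2 'ba'
  8: (16,24) 1 'b'
  9: (24,23) 2 'bb'
  10: (23,1) 2 'bb'
  11: (1,6) 3 'bbd'
  12: (6,2) 1 'b'
  13: (2,7) 2 'bd'
  14: (7,11) 1 'b'
  15: (11,21) 0 ''
  16: (21,4) 1 'c'
  17: (4,15) 0 ''
  18: (15,22) 2 'db'
  19: (22,3) 1 'd'
  20: (3,8) 1 'd'
  21: (8,19) 2 'de'
  22: (19,12) 0 ''
  23: (12,9) 2 'ea'
  24: (9,5) 1 'e'
  25: (5,20) 1 'e'
  26: (20,18) 1 'e'

n(n+1)/2 = 27·28/2 = 378
Σ LCP = 0 + 1 + 1 + 2 + 1 + 1 + 0 + 2 + 1 + 2 + 2 + 3 + 1 + 2 + 1 + 0 + 1 + 0 + 2 + 1 + 1 + 2 + 0 + 2 + 1 + 1 + 1 = 32
distinct = 378 − 32 = 346

346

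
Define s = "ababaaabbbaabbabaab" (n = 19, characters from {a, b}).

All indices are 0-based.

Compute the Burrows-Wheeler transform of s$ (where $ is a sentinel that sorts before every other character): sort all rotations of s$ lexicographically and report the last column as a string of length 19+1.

rank  rotation              last
    0  $ababaaabbbaabbabaab  b
    1  aaabbbaabbabaab$abab  b
    2  aab$ababaaabbbaabbab  b
    3  aabbabaab$ababaaabbb  b
    4  aabbbaabbabaab$ababa  a
    5  ab$ababaaabbbaabbaba  a
    6  abaaabbbaabbabaab$ab  b
    7  abaab$ababaaabbbaabb  b
    8  ababaaabbbaabbabaab$  $
    9  abbabaab$ababaaabbba  a
   10  abbbaabbabaab$ababaa  a
   11  b$ababaaabbbaabbabaa  a
   12  baaabbbaabbabaab$aba  a
   13  baab$ababaaabbbaabba  a
   14  baabbabaab$ababaaabb  b
   15  babaaabbbaabbabaab$a  a
   16  babaab$ababaaabbbaab  b
   17  bbaabbabaab$ababaaab  b
   18  bbabaab$ababaaabbbaa  a
   19  bbbaabbabaab$ababaaa  a

bbbbaabb$aaaaababbaa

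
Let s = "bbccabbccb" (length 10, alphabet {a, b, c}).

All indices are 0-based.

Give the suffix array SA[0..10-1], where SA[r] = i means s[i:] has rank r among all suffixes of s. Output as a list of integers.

rank | idx | suffix
   0 |   4 | abbccb
   1 |   9 | b
   2 |   0 | bbccabbccb
   3 |   5 | bbccb
   4 |   1 | bccabbccb
   5 |   6 | bccb
   6 |   3 | cabbccb
   7 |   8 | cb
   8 |   2 | ccabbccb
   9 |   7 | ccb

[4, 9, 0, 5, 1, 6, 3, 8, 2, 7]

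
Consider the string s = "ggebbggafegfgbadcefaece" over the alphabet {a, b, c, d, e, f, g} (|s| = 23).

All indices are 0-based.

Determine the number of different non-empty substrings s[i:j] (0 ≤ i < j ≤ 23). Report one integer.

sorted suffixes:
  #0 SA[0]=14  'adcefaece'
  #1 SA[1]=19  'aece'
  #2 SA[2]=7  'afegfgbadcefaece'
  #3 SA[3]=13  'badcefaece'
  #4 SA[4]=3  'bbggafegfgbadcefaece'
  #5 SA[5]=4  'bggafegfgbadcefaece'
  #6 SA[6]=21  'ce'
  #7 SA[7]=16  'cefaece'
  #8 SA[8]=15  'dcefaece'
  #9 SA[9]=22  'e'
  #10 SA[10]=2  'ebbggafegfgbadcefaece'
  #11 SA[11]=20  'ece'
  #12 SA[12]=17  'efaece'
  #13 SA[13]=9  'egfgbadcefaece'
  #14 SA[14]=18  'faece'
  #15 SA[15]=8  'fegfgbadcefaece'
  #16 SA[16]=11  'fgbadcefaece'
  #17 SA[17]=6  'gafegfgbadcefaece'
  #18 SA[18]=12  'gbadcefaece'
  #19 SA[19]=1  'gebbggafegfgbadcefaece'
  #20 SA[20]=10  'gfgbadcefaece'
  #21 SA[21]=5  'ggafegfgbadcefaece'
  #22 SA[22]=0  'ggebbggafegfgbadcefaece'

SA = [14, 19, 7, 13, 3, 4, 21, 16, 15, 22, 2, 20, 17, 9, 18, 8, 11, 6, 12, 1, 10, 5, 0]
i: (SA[i-1],SA[i]) lcp shared
  1: (14,19) 1 'a'
  2: (19,7) 1 'a'
  3: (7,13) 0 ''
  4: (13,3) 1 'b'
  5: (3,4) 1 'b'
  6: (4,21) 0 ''
  7: (21,16) 2 'ce'
  8: (16,15) 0 ''
  9: (15,22) 0 ''
  10: (22,2) 1 'e'
  11: (2,20) 1 'e'
  12: (20,17) 1 'e'
  13: (17,9) 1 'e'
  14: (9,18) 0 ''
  15: (18,8) 1 'f'
  16: (8,11) 1 'f'
  17: (11,6) 0 ''
  18: (6,12) 1 'g'
  19: (12,1) 1 'g'
  20: (1,10) 1 'g'
  21: (10,5) 1 'g'
  22: (5,0) 2 'gg'

n(n+1)/2 = 23·24/2 = 276
Σ LCP = 0 + 1 + 1 + 0 + 1 + 1 + 0 + 2 + 0 + 0 + 1 + 1 + 1 + 1 + 0 + 1 + 1 + 0 + 1 + 1 + 1 + 1 + 2 = 18
distinct = 276 − 18 = 258

258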